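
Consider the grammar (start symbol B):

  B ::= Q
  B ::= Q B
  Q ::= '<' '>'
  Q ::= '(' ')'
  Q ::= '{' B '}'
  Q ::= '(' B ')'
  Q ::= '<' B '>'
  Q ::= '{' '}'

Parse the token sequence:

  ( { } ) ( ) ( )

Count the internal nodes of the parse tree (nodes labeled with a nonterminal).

8

[B [Q ( [B [Q { }]] )] [B [Q ( )] [B [Q ( )]]]]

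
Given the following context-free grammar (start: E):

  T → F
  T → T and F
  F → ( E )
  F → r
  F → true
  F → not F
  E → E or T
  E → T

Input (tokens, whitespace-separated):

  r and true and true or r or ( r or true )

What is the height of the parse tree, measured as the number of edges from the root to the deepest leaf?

[E [E [E [T [T [T [F r]] and [F true]] and [F true]]] or [T [F r]]] or [T [F ( [E [E [T [F r]]] or [T [F true]]] )]]]

7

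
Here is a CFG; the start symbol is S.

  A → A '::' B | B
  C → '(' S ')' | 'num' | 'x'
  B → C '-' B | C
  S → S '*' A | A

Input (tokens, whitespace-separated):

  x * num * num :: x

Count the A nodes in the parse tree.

[S [S [S [A [B [C x]]]] * [A [B [C num]]]] * [A [A [B [C num]]] :: [B [C x]]]]

4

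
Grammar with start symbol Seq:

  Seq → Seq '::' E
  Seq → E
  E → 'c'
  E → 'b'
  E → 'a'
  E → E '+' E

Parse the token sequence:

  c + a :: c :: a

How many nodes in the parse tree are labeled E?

[Seq [Seq [Seq [E [E c] + [E a]]] :: [E c]] :: [E a]]

5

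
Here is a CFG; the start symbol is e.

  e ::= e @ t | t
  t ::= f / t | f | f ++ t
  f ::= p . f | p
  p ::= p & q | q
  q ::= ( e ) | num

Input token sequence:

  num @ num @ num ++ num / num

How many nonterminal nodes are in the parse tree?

[e [e [e [t [f [p [q num]]]]] @ [t [f [p [q num]]]]] @ [t [f [p [q num]]] ++ [t [f [p [q num]]] / [t [f [p [q num]]]]]]]

23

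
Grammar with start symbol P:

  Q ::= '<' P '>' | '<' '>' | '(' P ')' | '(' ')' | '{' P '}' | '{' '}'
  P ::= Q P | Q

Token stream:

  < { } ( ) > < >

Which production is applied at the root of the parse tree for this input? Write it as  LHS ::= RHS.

P ::= Q P

[P [Q < [P [Q { }] [P [Q ( )]]] >] [P [Q < >]]]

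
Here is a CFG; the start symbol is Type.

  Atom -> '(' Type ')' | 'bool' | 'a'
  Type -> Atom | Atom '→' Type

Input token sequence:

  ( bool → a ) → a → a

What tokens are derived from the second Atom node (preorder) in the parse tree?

bool

[Type [Atom ( [Type [Atom bool] → [Type [Atom a]]] )] → [Type [Atom a] → [Type [Atom a]]]]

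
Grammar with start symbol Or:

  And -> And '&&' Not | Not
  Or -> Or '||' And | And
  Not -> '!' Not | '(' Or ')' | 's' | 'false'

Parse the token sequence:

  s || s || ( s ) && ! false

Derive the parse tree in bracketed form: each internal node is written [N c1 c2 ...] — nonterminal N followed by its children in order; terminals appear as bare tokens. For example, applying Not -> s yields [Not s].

Or
Or || And
Or || And || And
And || And || And
Not || And || And
s || And || And
s || Not || And
s || s || And
s || s || And && Not
s || s || Not && Not
s || s || ( Or ) && Not
s || s || ( And ) && Not
s || s || ( Not ) && Not
s || s || ( s ) && Not
s || s || ( s ) && ! Not
s || s || ( s ) && ! false

[Or [Or [Or [And [Not s]]] || [And [Not s]]] || [And [And [Not ( [Or [And [Not s]]] )]] && [Not ! [Not false]]]]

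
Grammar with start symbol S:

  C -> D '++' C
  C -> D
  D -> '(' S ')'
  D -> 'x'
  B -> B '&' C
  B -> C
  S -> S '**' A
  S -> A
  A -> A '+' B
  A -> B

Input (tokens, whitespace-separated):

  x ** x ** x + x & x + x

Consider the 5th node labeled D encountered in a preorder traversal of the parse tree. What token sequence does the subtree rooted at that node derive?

[S [S [S [A [B [C [D x]]]]] ** [A [B [C [D x]]]]] ** [A [A [A [B [C [D x]]]] + [B [B [C [D x]]] & [C [D x]]]] + [B [C [D x]]]]]

x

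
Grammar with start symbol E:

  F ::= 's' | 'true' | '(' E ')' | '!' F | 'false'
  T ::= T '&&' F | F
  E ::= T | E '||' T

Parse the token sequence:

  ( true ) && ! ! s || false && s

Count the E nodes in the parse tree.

3

[E [E [T [T [F ( [E [T [F true]]] )]] && [F ! [F ! [F s]]]]] || [T [T [F false]] && [F s]]]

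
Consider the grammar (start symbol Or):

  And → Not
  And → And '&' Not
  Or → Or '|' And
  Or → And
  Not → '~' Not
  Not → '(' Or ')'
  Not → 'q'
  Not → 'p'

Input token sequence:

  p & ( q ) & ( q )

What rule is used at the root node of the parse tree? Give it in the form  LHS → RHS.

Or → And

[Or [And [And [And [Not p]] & [Not ( [Or [And [Not q]]] )]] & [Not ( [Or [And [Not q]]] )]]]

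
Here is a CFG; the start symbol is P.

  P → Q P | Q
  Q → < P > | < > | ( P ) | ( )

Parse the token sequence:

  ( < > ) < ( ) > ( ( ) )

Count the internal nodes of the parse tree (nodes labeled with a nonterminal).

[P [Q ( [P [Q < >]] )] [P [Q < [P [Q ( )]] >] [P [Q ( [P [Q ( )]] )]]]]

12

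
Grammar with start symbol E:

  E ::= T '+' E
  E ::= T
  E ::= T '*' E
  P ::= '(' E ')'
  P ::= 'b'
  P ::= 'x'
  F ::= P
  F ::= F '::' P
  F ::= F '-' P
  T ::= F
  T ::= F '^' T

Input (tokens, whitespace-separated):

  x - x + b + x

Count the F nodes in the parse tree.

4

[E [T [F [F [P x]] - [P x]]] + [E [T [F [P b]]] + [E [T [F [P x]]]]]]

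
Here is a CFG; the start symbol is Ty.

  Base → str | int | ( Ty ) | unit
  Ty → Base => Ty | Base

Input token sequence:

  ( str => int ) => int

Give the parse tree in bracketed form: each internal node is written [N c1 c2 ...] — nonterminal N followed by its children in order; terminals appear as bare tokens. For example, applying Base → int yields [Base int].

Ty
Base => Ty
( Ty ) => Ty
( Base => Ty ) => Ty
( str => Ty ) => Ty
( str => Base ) => Ty
( str => int ) => Ty
( str => int ) => Base
( str => int ) => int

[Ty [Base ( [Ty [Base str] => [Ty [Base int]]] )] => [Ty [Base int]]]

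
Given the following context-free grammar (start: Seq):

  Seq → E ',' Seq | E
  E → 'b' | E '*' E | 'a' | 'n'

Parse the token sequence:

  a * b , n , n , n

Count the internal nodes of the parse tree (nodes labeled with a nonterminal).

[Seq [E [E a] * [E b]] , [Seq [E n] , [Seq [E n] , [Seq [E n]]]]]

10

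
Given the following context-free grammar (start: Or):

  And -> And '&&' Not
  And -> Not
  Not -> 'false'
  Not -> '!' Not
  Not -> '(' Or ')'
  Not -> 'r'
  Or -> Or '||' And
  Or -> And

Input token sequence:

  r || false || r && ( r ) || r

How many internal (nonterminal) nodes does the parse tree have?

17

[Or [Or [Or [Or [And [Not r]]] || [And [Not false]]] || [And [And [Not r]] && [Not ( [Or [And [Not r]]] )]]] || [And [Not r]]]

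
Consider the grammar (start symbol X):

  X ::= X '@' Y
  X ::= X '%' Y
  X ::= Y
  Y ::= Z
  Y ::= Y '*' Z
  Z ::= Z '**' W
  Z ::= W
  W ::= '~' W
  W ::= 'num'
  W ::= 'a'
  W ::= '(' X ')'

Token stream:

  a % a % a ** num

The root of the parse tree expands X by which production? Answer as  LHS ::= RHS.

[X [X [X [Y [Z [W a]]]] % [Y [Z [W a]]]] % [Y [Z [Z [W a]] ** [W num]]]]

X ::= X '%' Y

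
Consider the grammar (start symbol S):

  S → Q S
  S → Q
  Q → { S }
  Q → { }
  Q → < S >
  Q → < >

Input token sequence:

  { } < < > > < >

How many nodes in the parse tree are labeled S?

4

[S [Q { }] [S [Q < [S [Q < >]] >] [S [Q < >]]]]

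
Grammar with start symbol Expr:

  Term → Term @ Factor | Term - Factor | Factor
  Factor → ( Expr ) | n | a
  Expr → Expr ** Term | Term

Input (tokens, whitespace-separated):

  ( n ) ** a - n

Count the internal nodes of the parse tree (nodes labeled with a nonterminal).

[Expr [Expr [Term [Factor ( [Expr [Term [Factor n]]] )]]] ** [Term [Term [Factor a]] - [Factor n]]]

11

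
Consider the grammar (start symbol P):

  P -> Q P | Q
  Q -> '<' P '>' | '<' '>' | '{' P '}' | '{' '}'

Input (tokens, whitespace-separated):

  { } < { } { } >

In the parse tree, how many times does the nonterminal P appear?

[P [Q { }] [P [Q < [P [Q { }] [P [Q { }]]] >]]]

4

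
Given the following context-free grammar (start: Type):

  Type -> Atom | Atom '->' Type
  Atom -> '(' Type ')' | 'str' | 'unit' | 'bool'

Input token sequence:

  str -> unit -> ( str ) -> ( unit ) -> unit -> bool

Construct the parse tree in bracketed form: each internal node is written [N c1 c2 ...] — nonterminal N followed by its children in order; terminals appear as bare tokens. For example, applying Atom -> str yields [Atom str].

Type
Atom -> Type
str -> Type
str -> Atom -> Type
str -> unit -> Type
str -> unit -> Atom -> Type
str -> unit -> ( Type ) -> Type
str -> unit -> ( Atom ) -> Type
str -> unit -> ( str ) -> Type
str -> unit -> ( str ) -> Atom -> Type
str -> unit -> ( str ) -> ( Type ) -> Type
str -> unit -> ( str ) -> ( Atom ) -> Type
str -> unit -> ( str ) -> ( unit ) -> Type
str -> unit -> ( str ) -> ( unit ) -> Atom -> Type
str -> unit -> ( str ) -> ( unit ) -> unit -> Type
str -> unit -> ( str ) -> ( unit ) -> unit -> Atom
str -> unit -> ( str ) -> ( unit ) -> unit -> bool

[Type [Atom str] -> [Type [Atom unit] -> [Type [Atom ( [Type [Atom str]] )] -> [Type [Atom ( [Type [Atom unit]] )] -> [Type [Atom unit] -> [Type [Atom bool]]]]]]]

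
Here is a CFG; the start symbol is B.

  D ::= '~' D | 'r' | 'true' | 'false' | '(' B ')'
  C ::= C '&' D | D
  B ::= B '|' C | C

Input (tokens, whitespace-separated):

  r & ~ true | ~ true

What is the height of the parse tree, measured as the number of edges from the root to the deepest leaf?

5

[B [B [C [C [D r]] & [D ~ [D true]]]] | [C [D ~ [D true]]]]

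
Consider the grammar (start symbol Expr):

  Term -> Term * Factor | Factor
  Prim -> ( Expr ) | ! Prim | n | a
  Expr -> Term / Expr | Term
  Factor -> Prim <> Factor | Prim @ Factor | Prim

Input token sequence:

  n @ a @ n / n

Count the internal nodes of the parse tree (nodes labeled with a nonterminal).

[Expr [Term [Factor [Prim n] @ [Factor [Prim a] @ [Factor [Prim n]]]]] / [Expr [Term [Factor [Prim n]]]]]

12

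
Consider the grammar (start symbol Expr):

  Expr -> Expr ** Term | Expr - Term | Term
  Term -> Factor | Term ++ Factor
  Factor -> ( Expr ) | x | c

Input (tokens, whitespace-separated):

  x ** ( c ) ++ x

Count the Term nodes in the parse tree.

[Expr [Expr [Term [Factor x]]] ** [Term [Term [Factor ( [Expr [Term [Factor c]]] )]] ++ [Factor x]]]

4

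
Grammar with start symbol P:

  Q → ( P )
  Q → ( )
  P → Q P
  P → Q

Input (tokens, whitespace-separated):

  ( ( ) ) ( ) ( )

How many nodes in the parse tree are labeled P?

[P [Q ( [P [Q ( )]] )] [P [Q ( )] [P [Q ( )]]]]

4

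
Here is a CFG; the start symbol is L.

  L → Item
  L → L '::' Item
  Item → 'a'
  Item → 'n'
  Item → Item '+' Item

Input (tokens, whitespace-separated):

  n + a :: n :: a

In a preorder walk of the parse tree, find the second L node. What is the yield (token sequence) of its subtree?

[L [L [L [Item [Item n] + [Item a]]] :: [Item n]] :: [Item a]]

n + a :: n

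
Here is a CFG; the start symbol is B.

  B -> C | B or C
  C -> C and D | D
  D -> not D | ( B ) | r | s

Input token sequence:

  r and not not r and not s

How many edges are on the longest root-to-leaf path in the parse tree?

6

[B [C [C [C [D r]] and [D not [D not [D r]]]] and [D not [D s]]]]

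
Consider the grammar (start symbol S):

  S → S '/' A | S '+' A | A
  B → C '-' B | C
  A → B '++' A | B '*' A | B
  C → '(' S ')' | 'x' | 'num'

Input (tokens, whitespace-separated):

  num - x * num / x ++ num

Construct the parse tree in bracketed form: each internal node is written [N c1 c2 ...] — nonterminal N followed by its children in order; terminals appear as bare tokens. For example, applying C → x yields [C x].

S
S / A
A / A
B * A / A
C - B * A / A
num - B * A / A
num - C * A / A
num - x * A / A
num - x * B / A
num - x * C / A
num - x * num / A
num - x * num / B ++ A
num - x * num / C ++ A
num - x * num / x ++ A
num - x * num / x ++ B
num - x * num / x ++ C
num - x * num / x ++ num

[S [S [A [B [C num] - [B [C x]]] * [A [B [C num]]]]] / [A [B [C x]] ++ [A [B [C num]]]]]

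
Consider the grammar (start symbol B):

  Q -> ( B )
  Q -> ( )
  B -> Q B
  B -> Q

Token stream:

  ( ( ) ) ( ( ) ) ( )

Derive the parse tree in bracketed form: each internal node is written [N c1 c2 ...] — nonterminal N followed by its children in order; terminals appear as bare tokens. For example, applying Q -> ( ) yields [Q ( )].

[B [Q ( [B [Q ( )]] )] [B [Q ( [B [Q ( )]] )] [B [Q ( )]]]]

B
Q B
( B ) B
( Q ) B
( ( ) ) B
( ( ) ) Q B
( ( ) ) ( B ) B
( ( ) ) ( Q ) B
( ( ) ) ( ( ) ) B
( ( ) ) ( ( ) ) Q
( ( ) ) ( ( ) ) ( )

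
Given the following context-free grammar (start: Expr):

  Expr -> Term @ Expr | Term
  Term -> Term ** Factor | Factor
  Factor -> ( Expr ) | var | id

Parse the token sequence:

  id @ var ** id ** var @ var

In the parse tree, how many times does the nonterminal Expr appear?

[Expr [Term [Factor id]] @ [Expr [Term [Term [Term [Factor var]] ** [Factor id]] ** [Factor var]] @ [Expr [Term [Factor var]]]]]

3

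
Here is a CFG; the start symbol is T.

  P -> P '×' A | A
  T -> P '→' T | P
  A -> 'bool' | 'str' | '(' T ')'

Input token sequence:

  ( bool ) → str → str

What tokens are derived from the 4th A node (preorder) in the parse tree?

[T [P [A ( [T [P [A bool]]] )]] → [T [P [A str]] → [T [P [A str]]]]]

str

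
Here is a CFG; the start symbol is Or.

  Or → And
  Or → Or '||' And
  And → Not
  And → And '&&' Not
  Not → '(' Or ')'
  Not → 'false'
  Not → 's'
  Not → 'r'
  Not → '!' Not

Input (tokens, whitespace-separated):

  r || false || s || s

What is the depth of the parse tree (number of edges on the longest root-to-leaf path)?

[Or [Or [Or [Or [And [Not r]]] || [And [Not false]]] || [And [Not s]]] || [And [Not s]]]

6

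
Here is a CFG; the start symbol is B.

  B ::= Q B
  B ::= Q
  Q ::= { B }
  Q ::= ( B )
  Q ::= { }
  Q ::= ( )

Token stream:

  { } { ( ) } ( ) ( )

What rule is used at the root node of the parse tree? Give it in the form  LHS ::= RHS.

B ::= Q B

[B [Q { }] [B [Q { [B [Q ( )]] }] [B [Q ( )] [B [Q ( )]]]]]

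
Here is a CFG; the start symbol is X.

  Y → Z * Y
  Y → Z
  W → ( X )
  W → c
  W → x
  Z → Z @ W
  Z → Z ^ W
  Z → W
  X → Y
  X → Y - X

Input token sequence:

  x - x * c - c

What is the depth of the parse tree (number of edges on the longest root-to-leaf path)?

6

[X [Y [Z [W x]]] - [X [Y [Z [W x]] * [Y [Z [W c]]]] - [X [Y [Z [W c]]]]]]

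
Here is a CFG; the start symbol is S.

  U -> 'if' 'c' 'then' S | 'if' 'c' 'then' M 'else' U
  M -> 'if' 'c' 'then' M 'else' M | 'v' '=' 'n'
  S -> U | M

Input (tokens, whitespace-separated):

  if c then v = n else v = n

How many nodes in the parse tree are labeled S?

[S [M if c then [M v = n] else [M v = n]]]

1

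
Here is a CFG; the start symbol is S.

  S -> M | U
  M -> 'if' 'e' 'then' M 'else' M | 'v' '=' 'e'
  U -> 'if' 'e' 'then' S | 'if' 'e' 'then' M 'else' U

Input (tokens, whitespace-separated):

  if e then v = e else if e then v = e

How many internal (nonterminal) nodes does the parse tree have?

[S [U if e then [M v = e] else [U if e then [S [M v = e]]]]]

6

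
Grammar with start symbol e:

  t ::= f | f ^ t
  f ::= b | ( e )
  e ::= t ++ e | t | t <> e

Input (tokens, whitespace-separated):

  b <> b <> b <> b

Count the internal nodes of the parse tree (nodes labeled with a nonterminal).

[e [t [f b]] <> [e [t [f b]] <> [e [t [f b]] <> [e [t [f b]]]]]]

12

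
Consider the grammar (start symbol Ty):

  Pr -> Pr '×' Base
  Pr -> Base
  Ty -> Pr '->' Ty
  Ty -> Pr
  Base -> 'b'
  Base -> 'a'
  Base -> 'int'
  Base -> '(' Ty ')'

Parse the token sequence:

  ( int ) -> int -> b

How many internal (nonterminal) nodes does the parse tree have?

12

[Ty [Pr [Base ( [Ty [Pr [Base int]]] )]] -> [Ty [Pr [Base int]] -> [Ty [Pr [Base b]]]]]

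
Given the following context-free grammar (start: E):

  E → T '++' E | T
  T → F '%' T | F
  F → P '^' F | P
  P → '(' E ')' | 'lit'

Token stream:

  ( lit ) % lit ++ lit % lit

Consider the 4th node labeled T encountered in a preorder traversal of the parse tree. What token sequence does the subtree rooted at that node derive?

lit % lit

[E [T [F [P ( [E [T [F [P lit]]]] )]] % [T [F [P lit]]]] ++ [E [T [F [P lit]] % [T [F [P lit]]]]]]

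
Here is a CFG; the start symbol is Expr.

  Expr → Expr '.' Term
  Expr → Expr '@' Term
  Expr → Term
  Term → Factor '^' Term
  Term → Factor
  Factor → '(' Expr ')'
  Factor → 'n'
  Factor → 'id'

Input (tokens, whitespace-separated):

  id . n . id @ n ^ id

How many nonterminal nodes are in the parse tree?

[Expr [Expr [Expr [Expr [Term [Factor id]]] . [Term [Factor n]]] . [Term [Factor id]]] @ [Term [Factor n] ^ [Term [Factor id]]]]

14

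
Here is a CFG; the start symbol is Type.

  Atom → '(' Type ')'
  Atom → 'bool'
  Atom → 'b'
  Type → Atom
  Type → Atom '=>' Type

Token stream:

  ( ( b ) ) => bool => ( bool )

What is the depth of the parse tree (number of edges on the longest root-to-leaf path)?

[Type [Atom ( [Type [Atom ( [Type [Atom b]] )]] )] => [Type [Atom bool] => [Type [Atom ( [Type [Atom bool]] )]]]]

6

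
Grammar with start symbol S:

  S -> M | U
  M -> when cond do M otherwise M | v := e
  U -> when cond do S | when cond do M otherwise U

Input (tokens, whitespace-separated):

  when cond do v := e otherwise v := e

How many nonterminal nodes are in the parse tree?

4

[S [M when cond do [M v := e] otherwise [M v := e]]]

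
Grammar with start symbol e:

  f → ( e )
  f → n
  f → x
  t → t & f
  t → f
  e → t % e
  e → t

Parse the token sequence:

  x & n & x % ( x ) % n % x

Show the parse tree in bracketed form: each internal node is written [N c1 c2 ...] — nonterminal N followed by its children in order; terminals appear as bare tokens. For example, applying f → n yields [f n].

[e [t [t [t [f x]] & [f n]] & [f x]] % [e [t [f ( [e [t [f x]]] )]] % [e [t [f n]] % [e [t [f x]]]]]]

e
t % e
t & f % e
t & f & f % e
f & f & f % e
x & f & f % e
x & n & f % e
x & n & x % e
x & n & x % t % e
x & n & x % f % e
x & n & x % ( e ) % e
x & n & x % ( t ) % e
x & n & x % ( f ) % e
x & n & x % ( x ) % e
x & n & x % ( x ) % t % e
x & n & x % ( x ) % f % e
x & n & x % ( x ) % n % e
x & n & x % ( x ) % n % t
x & n & x % ( x ) % n % f
x & n & x % ( x ) % n % x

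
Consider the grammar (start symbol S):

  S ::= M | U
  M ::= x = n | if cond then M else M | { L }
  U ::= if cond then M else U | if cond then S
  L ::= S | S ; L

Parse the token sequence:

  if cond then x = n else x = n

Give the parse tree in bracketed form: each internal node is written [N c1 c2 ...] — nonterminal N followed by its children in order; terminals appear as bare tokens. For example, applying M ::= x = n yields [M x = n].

S
M
if cond then M else M
if cond then x = n else M
if cond then x = n else x = n

[S [M if cond then [M x = n] else [M x = n]]]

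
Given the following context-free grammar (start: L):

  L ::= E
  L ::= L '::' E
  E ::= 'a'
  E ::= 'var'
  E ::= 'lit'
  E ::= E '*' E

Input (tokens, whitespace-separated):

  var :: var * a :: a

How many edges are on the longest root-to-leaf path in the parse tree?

[L [L [L [E var]] :: [E [E var] * [E a]]] :: [E a]]

4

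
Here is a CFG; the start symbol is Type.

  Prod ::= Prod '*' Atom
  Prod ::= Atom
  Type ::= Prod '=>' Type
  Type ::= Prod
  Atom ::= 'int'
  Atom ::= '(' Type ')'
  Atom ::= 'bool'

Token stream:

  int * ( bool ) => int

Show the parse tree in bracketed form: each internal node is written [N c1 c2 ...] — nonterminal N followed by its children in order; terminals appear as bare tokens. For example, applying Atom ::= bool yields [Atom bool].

[Type [Prod [Prod [Atom int]] * [Atom ( [Type [Prod [Atom bool]]] )]] => [Type [Prod [Atom int]]]]

Type
Prod => Type
Prod * Atom => Type
Atom * Atom => Type
int * Atom => Type
int * ( Type ) => Type
int * ( Prod ) => Type
int * ( Atom ) => Type
int * ( bool ) => Type
int * ( bool ) => Prod
int * ( bool ) => Atom
int * ( bool ) => int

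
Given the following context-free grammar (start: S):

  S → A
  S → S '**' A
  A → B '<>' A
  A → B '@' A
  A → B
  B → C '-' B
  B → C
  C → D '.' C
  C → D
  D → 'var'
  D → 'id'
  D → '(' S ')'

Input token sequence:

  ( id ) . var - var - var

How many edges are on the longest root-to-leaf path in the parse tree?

10

[S [A [B [C [D ( [S [A [B [C [D id]]]]] )] . [C [D var]]] - [B [C [D var]] - [B [C [D var]]]]]]]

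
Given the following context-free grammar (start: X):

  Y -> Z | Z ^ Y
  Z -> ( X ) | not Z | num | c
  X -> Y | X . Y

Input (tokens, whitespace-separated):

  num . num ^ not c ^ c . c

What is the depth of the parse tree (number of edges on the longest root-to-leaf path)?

6

[X [X [X [Y [Z num]]] . [Y [Z num] ^ [Y [Z not [Z c]] ^ [Y [Z c]]]]] . [Y [Z c]]]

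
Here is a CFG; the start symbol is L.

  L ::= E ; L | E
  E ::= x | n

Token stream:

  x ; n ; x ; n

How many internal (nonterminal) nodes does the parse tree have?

[L [E x] ; [L [E n] ; [L [E x] ; [L [E n]]]]]

8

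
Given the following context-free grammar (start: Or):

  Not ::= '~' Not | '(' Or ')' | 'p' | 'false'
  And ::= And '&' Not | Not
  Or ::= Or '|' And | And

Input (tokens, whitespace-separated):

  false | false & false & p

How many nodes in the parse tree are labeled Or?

2

[Or [Or [And [Not false]]] | [And [And [And [Not false]] & [Not false]] & [Not p]]]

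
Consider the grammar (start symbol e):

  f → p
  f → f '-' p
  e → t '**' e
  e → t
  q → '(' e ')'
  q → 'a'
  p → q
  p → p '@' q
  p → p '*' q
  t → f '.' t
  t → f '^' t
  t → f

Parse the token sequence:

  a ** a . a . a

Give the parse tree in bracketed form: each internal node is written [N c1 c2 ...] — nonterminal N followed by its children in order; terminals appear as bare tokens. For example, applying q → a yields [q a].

[e [t [f [p [q a]]]] ** [e [t [f [p [q a]]] . [t [f [p [q a]]] . [t [f [p [q a]]]]]]]]

e
t ** e
f ** e
p ** e
q ** e
a ** e
a ** t
a ** f . t
a ** p . t
a ** q . t
a ** a . t
a ** a . f . t
a ** a . p . t
a ** a . q . t
a ** a . a . t
a ** a . a . f
a ** a . a . p
a ** a . a . q
a ** a . a . a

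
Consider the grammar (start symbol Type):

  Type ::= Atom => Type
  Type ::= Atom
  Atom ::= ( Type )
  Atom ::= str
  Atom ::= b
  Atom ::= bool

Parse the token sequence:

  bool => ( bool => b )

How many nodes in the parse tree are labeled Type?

[Type [Atom bool] => [Type [Atom ( [Type [Atom bool] => [Type [Atom b]]] )]]]

4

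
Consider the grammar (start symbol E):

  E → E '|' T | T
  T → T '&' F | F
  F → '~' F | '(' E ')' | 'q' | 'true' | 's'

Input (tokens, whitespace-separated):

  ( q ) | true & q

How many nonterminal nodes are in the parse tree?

11

[E [E [T [F ( [E [T [F q]]] )]]] | [T [T [F true]] & [F q]]]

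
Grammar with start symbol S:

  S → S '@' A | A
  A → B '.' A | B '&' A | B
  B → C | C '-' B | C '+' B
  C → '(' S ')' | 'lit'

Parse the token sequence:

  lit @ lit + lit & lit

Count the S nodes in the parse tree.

[S [S [A [B [C lit]]]] @ [A [B [C lit] + [B [C lit]]] & [A [B [C lit]]]]]

2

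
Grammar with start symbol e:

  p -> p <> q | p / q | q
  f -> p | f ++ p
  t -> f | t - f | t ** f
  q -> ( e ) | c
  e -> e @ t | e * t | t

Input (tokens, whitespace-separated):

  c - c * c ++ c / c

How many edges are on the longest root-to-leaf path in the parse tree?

[e [e [t [t [f [p [q c]]]] - [f [p [q c]]]]] * [t [f [f [p [q c]]] ++ [p [p [q c]] / [q c]]]]]

7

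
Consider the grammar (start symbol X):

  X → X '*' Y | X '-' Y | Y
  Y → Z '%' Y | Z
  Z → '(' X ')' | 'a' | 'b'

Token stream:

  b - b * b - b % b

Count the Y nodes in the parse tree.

5

[X [X [X [X [Y [Z b]]] - [Y [Z b]]] * [Y [Z b]]] - [Y [Z b] % [Y [Z b]]]]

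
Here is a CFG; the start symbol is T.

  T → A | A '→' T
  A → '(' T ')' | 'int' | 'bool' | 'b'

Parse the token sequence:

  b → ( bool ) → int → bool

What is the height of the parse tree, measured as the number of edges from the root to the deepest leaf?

5

[T [A b] → [T [A ( [T [A bool]] )] → [T [A int] → [T [A bool]]]]]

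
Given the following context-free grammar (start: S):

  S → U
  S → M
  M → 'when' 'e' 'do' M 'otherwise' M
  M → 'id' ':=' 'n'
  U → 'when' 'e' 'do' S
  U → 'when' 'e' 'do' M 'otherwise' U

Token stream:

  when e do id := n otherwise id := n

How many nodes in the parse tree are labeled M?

3

[S [M when e do [M id := n] otherwise [M id := n]]]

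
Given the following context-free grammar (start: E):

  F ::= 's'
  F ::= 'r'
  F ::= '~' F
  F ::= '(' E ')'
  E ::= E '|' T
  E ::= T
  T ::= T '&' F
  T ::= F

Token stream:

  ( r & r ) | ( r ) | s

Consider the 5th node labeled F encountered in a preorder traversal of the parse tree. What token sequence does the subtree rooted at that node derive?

[E [E [E [T [F ( [E [T [T [F r]] & [F r]]] )]]] | [T [F ( [E [T [F r]]] )]]] | [T [F s]]]

r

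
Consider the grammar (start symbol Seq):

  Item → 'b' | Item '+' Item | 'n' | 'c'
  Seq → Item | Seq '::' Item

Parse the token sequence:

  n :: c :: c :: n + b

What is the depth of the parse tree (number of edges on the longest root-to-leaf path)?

[Seq [Seq [Seq [Seq [Item n]] :: [Item c]] :: [Item c]] :: [Item [Item n] + [Item b]]]

5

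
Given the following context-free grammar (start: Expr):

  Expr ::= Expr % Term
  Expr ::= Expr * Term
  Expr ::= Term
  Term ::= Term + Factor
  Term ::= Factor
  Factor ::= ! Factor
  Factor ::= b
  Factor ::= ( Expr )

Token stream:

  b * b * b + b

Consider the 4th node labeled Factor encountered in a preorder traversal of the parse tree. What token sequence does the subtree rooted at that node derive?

b

[Expr [Expr [Expr [Term [Factor b]]] * [Term [Factor b]]] * [Term [Term [Factor b]] + [Factor b]]]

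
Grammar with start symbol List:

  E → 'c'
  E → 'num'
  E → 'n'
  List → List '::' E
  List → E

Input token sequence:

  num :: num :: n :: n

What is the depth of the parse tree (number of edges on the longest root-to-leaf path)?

5

[List [List [List [List [E num]] :: [E num]] :: [E n]] :: [E n]]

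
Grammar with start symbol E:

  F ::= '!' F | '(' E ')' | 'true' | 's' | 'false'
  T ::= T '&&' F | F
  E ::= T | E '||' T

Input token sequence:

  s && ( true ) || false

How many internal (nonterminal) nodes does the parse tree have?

[E [E [T [T [F s]] && [F ( [E [T [F true]]] )]]] || [T [F false]]]

11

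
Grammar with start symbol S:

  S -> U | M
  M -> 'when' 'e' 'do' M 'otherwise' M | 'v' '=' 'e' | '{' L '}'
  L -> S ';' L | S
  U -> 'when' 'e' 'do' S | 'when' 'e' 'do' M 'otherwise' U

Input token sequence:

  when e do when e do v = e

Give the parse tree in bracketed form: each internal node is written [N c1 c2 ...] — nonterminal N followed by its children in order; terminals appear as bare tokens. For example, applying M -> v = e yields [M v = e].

S
U
when e do S
when e do U
when e do when e do S
when e do when e do M
when e do when e do v = e

[S [U when e do [S [U when e do [S [M v = e]]]]]]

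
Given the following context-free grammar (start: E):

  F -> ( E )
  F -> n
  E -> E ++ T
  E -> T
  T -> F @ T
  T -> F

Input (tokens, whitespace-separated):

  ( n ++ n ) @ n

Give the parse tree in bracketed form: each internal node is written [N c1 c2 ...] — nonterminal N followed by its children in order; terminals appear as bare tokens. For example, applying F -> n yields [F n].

E
T
F @ T
( E ) @ T
( E ++ T ) @ T
( T ++ T ) @ T
( F ++ T ) @ T
( n ++ T ) @ T
( n ++ F ) @ T
( n ++ n ) @ T
( n ++ n ) @ F
( n ++ n ) @ n

[E [T [F ( [E [E [T [F n]]] ++ [T [F n]]] )] @ [T [F n]]]]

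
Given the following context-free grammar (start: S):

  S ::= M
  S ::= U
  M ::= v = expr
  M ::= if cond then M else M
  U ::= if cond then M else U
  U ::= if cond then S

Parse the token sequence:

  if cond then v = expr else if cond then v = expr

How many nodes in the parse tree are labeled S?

2

[S [U if cond then [M v = expr] else [U if cond then [S [M v = expr]]]]]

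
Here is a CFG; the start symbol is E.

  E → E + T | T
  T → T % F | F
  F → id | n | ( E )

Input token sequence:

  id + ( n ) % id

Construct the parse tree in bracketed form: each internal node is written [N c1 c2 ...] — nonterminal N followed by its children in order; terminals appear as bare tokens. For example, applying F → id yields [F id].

[E [E [T [F id]]] + [T [T [F ( [E [T [F n]]] )]] % [F id]]]

E
E + T
T + T
F + T
id + T
id + T % F
id + F % F
id + ( E ) % F
id + ( T ) % F
id + ( F ) % F
id + ( n ) % F
id + ( n ) % id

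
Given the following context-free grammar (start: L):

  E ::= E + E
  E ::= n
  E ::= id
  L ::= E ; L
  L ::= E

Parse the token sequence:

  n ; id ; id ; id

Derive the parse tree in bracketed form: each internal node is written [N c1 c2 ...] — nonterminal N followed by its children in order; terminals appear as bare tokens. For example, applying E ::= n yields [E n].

[L [E n] ; [L [E id] ; [L [E id] ; [L [E id]]]]]

L
E ; L
n ; L
n ; E ; L
n ; id ; L
n ; id ; E ; L
n ; id ; id ; L
n ; id ; id ; E
n ; id ; id ; id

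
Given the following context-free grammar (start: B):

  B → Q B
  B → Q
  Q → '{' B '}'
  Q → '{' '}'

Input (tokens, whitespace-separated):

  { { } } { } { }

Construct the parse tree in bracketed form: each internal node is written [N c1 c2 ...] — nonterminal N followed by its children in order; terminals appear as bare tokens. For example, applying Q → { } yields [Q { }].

B
Q B
{ B } B
{ Q } B
{ { } } B
{ { } } Q B
{ { } } { } B
{ { } } { } Q
{ { } } { } { }

[B [Q { [B [Q { }]] }] [B [Q { }] [B [Q { }]]]]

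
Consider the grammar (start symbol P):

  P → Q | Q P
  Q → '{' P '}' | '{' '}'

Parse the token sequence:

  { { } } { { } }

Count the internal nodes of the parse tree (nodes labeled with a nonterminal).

8

[P [Q { [P [Q { }]] }] [P [Q { [P [Q { }]] }]]]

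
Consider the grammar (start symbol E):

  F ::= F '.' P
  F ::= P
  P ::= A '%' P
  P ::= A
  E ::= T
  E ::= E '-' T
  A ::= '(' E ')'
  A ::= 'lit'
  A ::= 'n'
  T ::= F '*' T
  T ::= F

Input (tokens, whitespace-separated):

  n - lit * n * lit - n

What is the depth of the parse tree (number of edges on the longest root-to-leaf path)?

[E [E [E [T [F [P [A n]]]]] - [T [F [P [A lit]]] * [T [F [P [A n]]] * [T [F [P [A lit]]]]]]] - [T [F [P [A n]]]]]

8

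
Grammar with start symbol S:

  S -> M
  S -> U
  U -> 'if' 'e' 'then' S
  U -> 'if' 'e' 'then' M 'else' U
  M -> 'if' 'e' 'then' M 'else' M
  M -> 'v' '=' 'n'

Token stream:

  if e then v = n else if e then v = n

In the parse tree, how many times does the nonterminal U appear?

[S [U if e then [M v = n] else [U if e then [S [M v = n]]]]]

2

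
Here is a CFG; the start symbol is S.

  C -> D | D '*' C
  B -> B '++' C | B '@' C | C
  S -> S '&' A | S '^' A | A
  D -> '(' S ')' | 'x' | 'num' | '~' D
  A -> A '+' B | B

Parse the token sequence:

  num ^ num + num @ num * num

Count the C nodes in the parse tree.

5

[S [S [A [B [C [D num]]]]] ^ [A [A [B [C [D num]]]] + [B [B [C [D num]]] @ [C [D num] * [C [D num]]]]]]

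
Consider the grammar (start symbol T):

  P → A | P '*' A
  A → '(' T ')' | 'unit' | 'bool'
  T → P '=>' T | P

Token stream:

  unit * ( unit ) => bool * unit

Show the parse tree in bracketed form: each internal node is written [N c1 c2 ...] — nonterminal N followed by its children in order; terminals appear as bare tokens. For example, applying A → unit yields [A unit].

[T [P [P [A unit]] * [A ( [T [P [A unit]]] )]] => [T [P [P [A bool]] * [A unit]]]]

T
P => T
P * A => T
A * A => T
unit * A => T
unit * ( T ) => T
unit * ( P ) => T
unit * ( A ) => T
unit * ( unit ) => T
unit * ( unit ) => P
unit * ( unit ) => P * A
unit * ( unit ) => A * A
unit * ( unit ) => bool * A
unit * ( unit ) => bool * unit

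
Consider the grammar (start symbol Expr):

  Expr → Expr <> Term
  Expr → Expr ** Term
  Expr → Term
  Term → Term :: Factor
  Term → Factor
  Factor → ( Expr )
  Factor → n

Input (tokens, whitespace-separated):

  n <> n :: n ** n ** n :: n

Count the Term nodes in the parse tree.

[Expr [Expr [Expr [Expr [Term [Factor n]]] <> [Term [Term [Factor n]] :: [Factor n]]] ** [Term [Factor n]]] ** [Term [Term [Factor n]] :: [Factor n]]]

6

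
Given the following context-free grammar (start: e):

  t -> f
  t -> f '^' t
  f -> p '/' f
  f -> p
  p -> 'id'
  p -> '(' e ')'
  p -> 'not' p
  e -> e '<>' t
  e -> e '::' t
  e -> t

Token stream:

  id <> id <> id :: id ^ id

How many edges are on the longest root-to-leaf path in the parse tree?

[e [e [e [e [t [f [p id]]]] <> [t [f [p id]]]] <> [t [f [p id]]]] :: [t [f [p id]] ^ [t [f [p id]]]]]

7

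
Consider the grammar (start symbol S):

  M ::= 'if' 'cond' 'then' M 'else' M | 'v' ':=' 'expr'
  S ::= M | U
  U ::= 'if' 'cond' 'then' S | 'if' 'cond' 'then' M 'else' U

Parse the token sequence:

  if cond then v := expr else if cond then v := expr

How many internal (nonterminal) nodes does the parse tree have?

6

[S [U if cond then [M v := expr] else [U if cond then [S [M v := expr]]]]]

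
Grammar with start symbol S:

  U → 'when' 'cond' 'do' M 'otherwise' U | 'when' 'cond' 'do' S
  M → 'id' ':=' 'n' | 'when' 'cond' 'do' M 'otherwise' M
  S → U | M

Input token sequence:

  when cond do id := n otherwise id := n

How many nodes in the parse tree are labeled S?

[S [M when cond do [M id := n] otherwise [M id := n]]]

1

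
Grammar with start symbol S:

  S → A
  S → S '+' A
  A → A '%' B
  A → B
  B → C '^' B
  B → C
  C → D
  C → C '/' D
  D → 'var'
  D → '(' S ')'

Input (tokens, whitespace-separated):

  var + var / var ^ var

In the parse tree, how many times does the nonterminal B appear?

3

[S [S [A [B [C [D var]]]]] + [A [B [C [C [D var]] / [D var]] ^ [B [C [D var]]]]]]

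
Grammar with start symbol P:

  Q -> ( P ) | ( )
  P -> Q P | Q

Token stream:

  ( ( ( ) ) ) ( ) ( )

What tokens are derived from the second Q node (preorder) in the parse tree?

[P [Q ( [P [Q ( [P [Q ( )]] )]] )] [P [Q ( )] [P [Q ( )]]]]

( ( ) )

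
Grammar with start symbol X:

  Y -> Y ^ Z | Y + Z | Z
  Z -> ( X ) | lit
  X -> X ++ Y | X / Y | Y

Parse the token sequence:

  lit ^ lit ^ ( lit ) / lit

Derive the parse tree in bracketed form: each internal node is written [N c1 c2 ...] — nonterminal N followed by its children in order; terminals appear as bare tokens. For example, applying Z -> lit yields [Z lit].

[X [X [Y [Y [Y [Z lit]] ^ [Z lit]] ^ [Z ( [X [Y [Z lit]]] )]]] / [Y [Z lit]]]

X
X / Y
Y / Y
Y ^ Z / Y
Y ^ Z ^ Z / Y
Z ^ Z ^ Z / Y
lit ^ Z ^ Z / Y
lit ^ lit ^ Z / Y
lit ^ lit ^ ( X ) / Y
lit ^ lit ^ ( Y ) / Y
lit ^ lit ^ ( Z ) / Y
lit ^ lit ^ ( lit ) / Y
lit ^ lit ^ ( lit ) / Z
lit ^ lit ^ ( lit ) / lit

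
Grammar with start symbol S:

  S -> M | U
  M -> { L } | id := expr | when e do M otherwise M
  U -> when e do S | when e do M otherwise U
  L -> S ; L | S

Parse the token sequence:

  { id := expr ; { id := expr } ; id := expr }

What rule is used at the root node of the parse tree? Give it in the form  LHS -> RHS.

[S [M { [L [S [M id := expr]] ; [L [S [M { [L [S [M id := expr]]] }]] ; [L [S [M id := expr]]]]] }]]

S -> M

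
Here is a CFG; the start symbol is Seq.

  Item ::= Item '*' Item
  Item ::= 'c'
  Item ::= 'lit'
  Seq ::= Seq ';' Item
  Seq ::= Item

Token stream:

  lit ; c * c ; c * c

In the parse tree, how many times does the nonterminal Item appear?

7

[Seq [Seq [Seq [Item lit]] ; [Item [Item c] * [Item c]]] ; [Item [Item c] * [Item c]]]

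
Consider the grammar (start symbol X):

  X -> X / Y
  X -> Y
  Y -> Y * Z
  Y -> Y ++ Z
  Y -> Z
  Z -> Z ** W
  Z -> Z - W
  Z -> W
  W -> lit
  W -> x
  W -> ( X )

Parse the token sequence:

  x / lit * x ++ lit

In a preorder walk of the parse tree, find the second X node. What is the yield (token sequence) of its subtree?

x

[X [X [Y [Z [W x]]]] / [Y [Y [Y [Z [W lit]]] * [Z [W x]]] ++ [Z [W lit]]]]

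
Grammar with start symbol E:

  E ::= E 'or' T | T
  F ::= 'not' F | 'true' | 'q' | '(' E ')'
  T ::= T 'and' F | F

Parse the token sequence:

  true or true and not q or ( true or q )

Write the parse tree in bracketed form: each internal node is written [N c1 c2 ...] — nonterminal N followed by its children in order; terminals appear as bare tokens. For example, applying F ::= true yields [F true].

E
E or T
E or T or T
T or T or T
F or T or T
true or T or T
true or T and F or T
true or F and F or T
true or true and F or T
true or true and not F or T
true or true and not q or T
true or true and not q or F
true or true and not q or ( E )
true or true and not q or ( E or T )
true or true and not q or ( T or T )
true or true and not q or ( F or T )
true or true and not q or ( true or T )
true or true and not q or ( true or F )
true or true and not q or ( true or q )

[E [E [E [T [F true]]] or [T [T [F true]] and [F not [F q]]]] or [T [F ( [E [E [T [F true]]] or [T [F q]]] )]]]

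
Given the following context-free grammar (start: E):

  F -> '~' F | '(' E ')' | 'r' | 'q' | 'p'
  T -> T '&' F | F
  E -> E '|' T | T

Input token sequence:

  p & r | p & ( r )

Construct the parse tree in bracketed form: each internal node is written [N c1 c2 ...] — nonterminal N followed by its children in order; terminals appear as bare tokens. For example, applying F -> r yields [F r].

[E [E [T [T [F p]] & [F r]]] | [T [T [F p]] & [F ( [E [T [F r]]] )]]]

E
E | T
T | T
T & F | T
F & F | T
p & F | T
p & r | T
p & r | T & F
p & r | F & F
p & r | p & F
p & r | p & ( E )
p & r | p & ( T )
p & r | p & ( F )
p & r | p & ( r )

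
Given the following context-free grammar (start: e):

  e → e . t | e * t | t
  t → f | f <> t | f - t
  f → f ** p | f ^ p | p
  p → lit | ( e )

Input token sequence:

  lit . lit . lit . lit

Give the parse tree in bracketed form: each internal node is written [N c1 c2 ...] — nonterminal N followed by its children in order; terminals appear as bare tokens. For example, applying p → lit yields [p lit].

e
e . t
e . t . t
e . t . t . t
t . t . t . t
f . t . t . t
p . t . t . t
lit . t . t . t
lit . f . t . t
lit . p . t . t
lit . lit . t . t
lit . lit . f . t
lit . lit . p . t
lit . lit . lit . t
lit . lit . lit . f
lit . lit . lit . p
lit . lit . lit . lit

[e [e [e [e [t [f [p lit]]]] . [t [f [p lit]]]] . [t [f [p lit]]]] . [t [f [p lit]]]]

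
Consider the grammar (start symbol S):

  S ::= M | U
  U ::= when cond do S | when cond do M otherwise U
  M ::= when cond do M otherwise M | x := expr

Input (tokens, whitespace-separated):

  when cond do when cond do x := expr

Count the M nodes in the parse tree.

1

[S [U when cond do [S [U when cond do [S [M x := expr]]]]]]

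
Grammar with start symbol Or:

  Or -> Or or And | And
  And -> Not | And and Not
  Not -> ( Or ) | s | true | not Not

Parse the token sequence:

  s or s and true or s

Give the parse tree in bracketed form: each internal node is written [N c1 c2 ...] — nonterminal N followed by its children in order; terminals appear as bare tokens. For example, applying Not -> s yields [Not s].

[Or [Or [Or [And [Not s]]] or [And [And [Not s]] and [Not true]]] or [And [Not s]]]

Or
Or or And
Or or And or And
And or And or And
Not or And or And
s or And or And
s or And and Not or And
s or Not and Not or And
s or s and Not or And
s or s and true or And
s or s and true or Not
s or s and true or s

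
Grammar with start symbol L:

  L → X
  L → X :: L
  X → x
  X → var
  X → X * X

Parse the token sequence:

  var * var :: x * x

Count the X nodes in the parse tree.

[L [X [X var] * [X var]] :: [L [X [X x] * [X x]]]]

6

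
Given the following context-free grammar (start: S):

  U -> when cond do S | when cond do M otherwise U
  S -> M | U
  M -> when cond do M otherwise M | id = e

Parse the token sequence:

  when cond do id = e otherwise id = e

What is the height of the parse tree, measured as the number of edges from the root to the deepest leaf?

[S [M when cond do [M id = e] otherwise [M id = e]]]

3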